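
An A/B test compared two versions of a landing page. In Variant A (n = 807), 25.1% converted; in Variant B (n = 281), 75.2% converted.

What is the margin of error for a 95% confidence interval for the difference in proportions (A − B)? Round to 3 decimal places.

0.059

Each SE is √(p̂(1−p̂)/n): √(0.2510·0.7490/807) = 0.01526 and √(0.7520·0.2480/281) = 0.02576.
SE(p̂₁ − p̂₂) = √(SE₁² + SE₂²) = √(0.0002328676 + 0.0006635776) = 0.02994, since the two samples are independent.
At 95% confidence z* = 1.960; margin = 1.960 × 0.02994 = 0.05868.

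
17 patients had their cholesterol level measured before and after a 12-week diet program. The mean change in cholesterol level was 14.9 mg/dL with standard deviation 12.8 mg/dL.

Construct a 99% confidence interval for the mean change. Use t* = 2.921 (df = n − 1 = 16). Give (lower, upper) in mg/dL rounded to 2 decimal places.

(5.83, 23.97)

This is a matched-pairs design, so SE = s_d/√n = 12.8/√17 = 3.1045.
Margin = 2.921 × 3.1045 = 9.0682; the interval is 14.9 ± 9.0682 = (5.83, 23.97).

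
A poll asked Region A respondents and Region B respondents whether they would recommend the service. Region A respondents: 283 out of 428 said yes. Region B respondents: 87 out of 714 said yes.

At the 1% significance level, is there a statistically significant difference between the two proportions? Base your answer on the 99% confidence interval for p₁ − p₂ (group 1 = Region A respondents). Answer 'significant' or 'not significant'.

significant

Sample proportions: 283/428 = 0.6612, 87/714 = 0.1218.
Each SE is √(p̂(1−p̂)/n): √(0.6612·0.3388/428) = 0.02288 and √(0.1218·0.8782/714) = 0.01224.
SE(p̂₁ − p̂₂) = √(SE₁² + SE₂²) = √(0.0005234944 + 0.0001498176) = 0.02595, since the two samples are independent.
At 99% confidence z* = 2.576; margin = 2.576 × 0.02595 = 0.06685.
The difference is 0.6612 − 0.1218 = 0.5394, so the interval is 0.5394 ± 0.06685 = (0.47255, 0.60625).
The interval (0.47255, 0.60625) does not contain 0, so the difference is significant.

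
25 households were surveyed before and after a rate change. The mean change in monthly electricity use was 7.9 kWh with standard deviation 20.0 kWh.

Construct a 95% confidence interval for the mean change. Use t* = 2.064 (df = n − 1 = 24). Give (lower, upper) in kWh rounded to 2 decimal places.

Paired design: SE = s_d/√n = 20.0/√25 = 4.0000.
t* = 2.064; margin of error = 2.064 × 4.0000 = 8.2560.
7.9 ± 8.2560 → (-0.36, 16.16).

(-0.36, 16.16)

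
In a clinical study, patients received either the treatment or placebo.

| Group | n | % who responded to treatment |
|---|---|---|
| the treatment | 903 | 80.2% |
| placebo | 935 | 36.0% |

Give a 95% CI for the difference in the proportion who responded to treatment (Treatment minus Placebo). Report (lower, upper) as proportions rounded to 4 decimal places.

(0.4017, 0.4823)

SE₁ = √(p̂₁(1−p̂₁)/n₁) = √(0.8020·0.1980/903) = 0.01326; SE₂ = √(0.3600·0.6400/935) = 0.01570.
Independent samples: SE of the difference = √(SE₁² + SE₂²) = √(0.0001758276 + 0.00024649) = 0.02055.
z* for 95% confidence is 1.960, so the margin of error is 1.960 × 0.02055 = 0.04028.
Point estimate p̂₁ − p̂₂ = 0.8020 − 0.3600 = 0.4420.
0.4420 ± 0.04028 → (0.4017, 0.4823).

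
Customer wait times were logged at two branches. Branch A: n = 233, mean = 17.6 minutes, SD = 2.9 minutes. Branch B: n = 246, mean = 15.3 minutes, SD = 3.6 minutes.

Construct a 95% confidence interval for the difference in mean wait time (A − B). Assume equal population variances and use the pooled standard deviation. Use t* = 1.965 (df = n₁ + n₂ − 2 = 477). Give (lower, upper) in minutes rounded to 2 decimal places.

(1.71, 2.89)

s_p = √[((n₁−1)s₁² + (n₂−1)s₂²)/(n₁+n₂−2)] = √[(232·2.9² + 245·3.6²)/477] = 3.2783.
SE = 3.2783·√(1/233 + 1/246) = 0.2997.
With t* = 1.965, margin = 1.965 × 0.2997 = 0.5889.
x̄₁ − x̄₂ = 17.6 − 15.3 = 2.3000; interval 2.3000 ± 0.5889 = (1.71, 2.89).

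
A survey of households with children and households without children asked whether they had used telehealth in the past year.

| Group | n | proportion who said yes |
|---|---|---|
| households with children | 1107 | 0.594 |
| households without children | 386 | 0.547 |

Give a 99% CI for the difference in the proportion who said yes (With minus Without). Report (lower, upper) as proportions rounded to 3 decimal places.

Each SE is √(p̂(1−p̂)/n): √(0.5940·0.4060/1107) = 0.01476 and √(0.5470·0.4530/386) = 0.02534.
SE(p̂₁ − p̂₂) = √(SE₁² + SE₂²) = √(0.0002178576 + 0.0006421156) = 0.02933, since the two samples are independent.
At 99% confidence z* = 2.576; margin = 2.576 × 0.02933 = 0.07555.
The difference is 0.5940 − 0.5470 = 0.0470, so the interval is 0.0470 ± 0.07555 = (-0.029, 0.123).

(-0.029, 0.123)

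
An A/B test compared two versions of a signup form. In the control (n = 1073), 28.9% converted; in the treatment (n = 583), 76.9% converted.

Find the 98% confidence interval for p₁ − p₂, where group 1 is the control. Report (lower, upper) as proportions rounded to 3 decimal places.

(-0.532, -0.428)

Each SE is √(p̂(1−p̂)/n): √(0.2890·0.7110/1073) = 0.01384 and √(0.7690·0.2310/583) = 0.01746.
SE(p̂₁ − p̂₂) = √(SE₁² + SE₂²) = √(0.0001915456 + 0.0003048516) = 0.02228, since the two samples are independent.
At 98% confidence z* = 2.326; margin = 2.326 × 0.02228 = 0.05182.
The difference is 0.2890 − 0.7690 = -0.4800, so the interval is -0.4800 ± 0.05182 = (-0.532, -0.428).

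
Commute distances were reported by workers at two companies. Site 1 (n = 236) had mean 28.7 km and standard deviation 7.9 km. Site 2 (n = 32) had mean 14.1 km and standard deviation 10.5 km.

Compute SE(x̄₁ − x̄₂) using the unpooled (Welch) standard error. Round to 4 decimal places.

Standard errors of each mean: 7.9/√236 = 0.5142 and 10.5/√32 = 1.8562.
SE(x̄₁ − x̄₂) = √(0.5142² + 1.8562²) = 1.9261 for independent samples with unequal variances.

1.9261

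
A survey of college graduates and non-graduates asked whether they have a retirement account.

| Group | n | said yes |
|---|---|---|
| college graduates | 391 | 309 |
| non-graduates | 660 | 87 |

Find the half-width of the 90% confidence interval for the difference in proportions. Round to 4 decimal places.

Sample proportions: 309/391 = 0.7903, 87/660 = 0.1318.
Each SE is √(p̂(1−p̂)/n): √(0.7903·0.2097/391) = 0.02059 and √(0.1318·0.8682/660) = 0.01317.
SE(p̂₁ − p̂₂) = √(SE₁² + SE₂²) = √(0.0004239481 + 0.0001734489) = 0.02444, since the two samples are independent.
At 90% confidence z* = 1.645; margin = 1.645 × 0.02444 = 0.04020.

0.0402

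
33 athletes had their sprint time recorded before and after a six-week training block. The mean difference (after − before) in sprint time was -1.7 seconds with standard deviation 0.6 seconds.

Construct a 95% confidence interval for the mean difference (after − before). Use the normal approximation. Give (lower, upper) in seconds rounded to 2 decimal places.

This is a matched-pairs design, so SE = s_d/√n = 0.6/√33 = 0.1044.
Margin = 1.960 × 0.1044 = 0.2046; the interval is -1.7 ± 0.2046 = (-1.90, -1.50).

(-1.90, -1.50)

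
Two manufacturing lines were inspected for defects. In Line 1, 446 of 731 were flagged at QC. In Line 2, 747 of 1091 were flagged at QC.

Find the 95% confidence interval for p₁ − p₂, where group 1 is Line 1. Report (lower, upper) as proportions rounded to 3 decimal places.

First, p̂₁ = 446/731 = 0.6101; p̂₂ = 747/1091 = 0.6847.
The two standard errors are √(0.6101×0.3899/731) = 0.01804 and √(0.6847×0.3153/1091) = 0.01407.
Because the samples are independent, SE_diff = √(0.01804² + 0.01407²) = 0.02288.
Using z* = 1.960 for 95%, ME = 1.960 × 0.02288 = 0.04484.
p̂₁ − p̂₂ = -0.0746; interval -0.0746 ± 0.04484 gives (-0.119, -0.030).

(-0.119, -0.030)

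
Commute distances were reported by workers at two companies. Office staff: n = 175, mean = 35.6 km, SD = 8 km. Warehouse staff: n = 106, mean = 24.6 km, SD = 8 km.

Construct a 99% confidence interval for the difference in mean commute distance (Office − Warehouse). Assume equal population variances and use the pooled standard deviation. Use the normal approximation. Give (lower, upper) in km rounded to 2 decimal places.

s_p = √[((n₁−1)s₁² + (n₂−1)s₂²)/(n₁+n₂−2)] = √[(174·8² + 105·8²)/279] = 8.0000.
SE = 8.0000·√(1/175 + 1/106) = 0.9846.
With z* = 2.576, margin = 2.576 × 0.9846 = 2.5363.
x̄₁ − x̄₂ = 35.6 − 24.6 = 11.0000; interval 11.0000 ± 2.5363 = (8.46, 13.54).

(8.46, 13.54)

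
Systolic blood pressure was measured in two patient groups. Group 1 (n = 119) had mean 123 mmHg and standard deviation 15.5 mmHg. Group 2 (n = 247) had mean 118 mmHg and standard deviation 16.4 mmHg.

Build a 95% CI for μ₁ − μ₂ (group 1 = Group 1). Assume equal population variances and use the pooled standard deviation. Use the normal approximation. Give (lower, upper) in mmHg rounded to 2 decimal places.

Pooled variance s_p² = [118·15.5² + 246·16.4²] / (119+247−2) = 259.6529, so s_p = 16.1137.
SE_diff = s_p·√(1/n₁ + 1/n₂) = 16.1137·√(1/119 + 1/247) = 1.7981.
z* = 1.960; margin = 1.960 × 1.7981 = 3.5243.
Difference = 123 − 118 = 5.0000.
5.0000 ± 3.5243 → (1.48, 8.52).

(1.48, 8.52)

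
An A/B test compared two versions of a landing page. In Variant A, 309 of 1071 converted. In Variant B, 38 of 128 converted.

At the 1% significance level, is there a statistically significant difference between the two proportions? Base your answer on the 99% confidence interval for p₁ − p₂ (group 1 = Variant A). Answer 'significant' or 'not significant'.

not significant

First, p̂₁ = 309/1071 = 0.2885; p̂₂ = 38/128 = 0.2969.
The two standard errors are √(0.2885×0.7115/1071) = 0.01384 and √(0.2969×0.7031/128) = 0.04038.
Because the samples are independent, SE_diff = √(0.01384² + 0.04038²) = 0.04269.
Using z* = 2.576 for 99%, ME = 2.576 × 0.04269 = 0.10997.
p̂₁ − p̂₂ = -0.0084; interval -0.0084 ± 0.10997 gives (-0.11837, 0.10157).
The interval (-0.11837, 0.10157) contains 0, so the difference is not significant.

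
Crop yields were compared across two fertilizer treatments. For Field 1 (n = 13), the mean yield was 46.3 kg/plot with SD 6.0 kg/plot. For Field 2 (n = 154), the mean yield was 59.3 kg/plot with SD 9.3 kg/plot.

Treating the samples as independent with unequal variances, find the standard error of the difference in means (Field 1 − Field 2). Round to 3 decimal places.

Standard errors of each mean: 6.0/√13 = 1.6641 and 9.3/√154 = 0.7494.
SE(x̄₁ − x̄₂) = √(1.6641² + 0.7494²) = 1.8251 for independent samples with unequal variances.

1.825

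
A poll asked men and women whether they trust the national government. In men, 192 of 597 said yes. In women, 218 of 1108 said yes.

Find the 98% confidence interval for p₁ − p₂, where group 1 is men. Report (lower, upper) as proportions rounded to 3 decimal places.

First, p̂₁ = 192/597 = 0.3216; p̂₂ = 218/1108 = 0.1968.
The two standard errors are √(0.3216×0.6784/597) = 0.01912 and √(0.1968×0.8032/1108) = 0.01194.
Because the samples are independent, SE_diff = √(0.01912² + 0.01194²) = 0.02254.
Using z* = 2.326 for 98%, ME = 2.326 × 0.02254 = 0.05243.
p̂₁ − p̂₂ = 0.1248; interval 0.1248 ± 0.05243 gives (0.072, 0.177).

(0.072, 0.177)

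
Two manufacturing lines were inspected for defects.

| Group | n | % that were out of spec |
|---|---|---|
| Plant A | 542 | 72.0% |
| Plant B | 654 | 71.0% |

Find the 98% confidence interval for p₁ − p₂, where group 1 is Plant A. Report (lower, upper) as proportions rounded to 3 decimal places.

(-0.051, 0.071)

The two standard errors are √(0.7200×0.2800/542) = 0.01929 and √(0.7100×0.2900/654) = 0.01774.
Because the samples are independent, SE_diff = √(0.01929² + 0.01774²) = 0.02621.
Using z* = 2.326 for 98%, ME = 2.326 × 0.02621 = 0.06096.
p̂₁ − p̂₂ = 0.0100; interval 0.0100 ± 0.06096 gives (-0.051, 0.071).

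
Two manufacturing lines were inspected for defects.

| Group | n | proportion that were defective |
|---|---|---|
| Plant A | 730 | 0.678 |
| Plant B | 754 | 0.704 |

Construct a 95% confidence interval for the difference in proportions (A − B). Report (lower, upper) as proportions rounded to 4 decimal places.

(-0.0730, 0.0210)

Each SE is √(p̂(1−p̂)/n): √(0.6780·0.3220/730) = 0.01729 and √(0.7040·0.2960/754) = 0.01662.
SE(p̂₁ − p̂₂) = √(SE₁² + SE₂²) = √(0.0002989441 + 0.0002762244) = 0.02398, since the two samples are independent.
At 95% confidence z* = 1.960; margin = 1.960 × 0.02398 = 0.04700.
The difference is 0.6780 − 0.7040 = -0.0260, so the interval is -0.0260 ± 0.04700 = (-0.0730, 0.0210).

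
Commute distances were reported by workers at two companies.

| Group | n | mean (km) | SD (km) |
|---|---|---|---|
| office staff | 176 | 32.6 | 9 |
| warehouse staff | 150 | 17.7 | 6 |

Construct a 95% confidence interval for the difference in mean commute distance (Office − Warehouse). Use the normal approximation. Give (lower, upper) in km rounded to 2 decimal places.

SE₁ = s₁/√n₁ = 9/√176 = 0.6784; SE₂ = 6/√150 = 0.4899.
Independent samples, unequal variances: SE_diff = √(SE₁² + SE₂²) = √(0.46022656 + 0.24000201) = 0.8368.
z* = 1.960, so margin of error = 1.960 × 0.8368 = 1.6401.
Difference in means = 32.6 − 17.7 = 14.9000.
14.9000 ± 1.6401 → (13.26, 16.54).

(13.26, 16.54)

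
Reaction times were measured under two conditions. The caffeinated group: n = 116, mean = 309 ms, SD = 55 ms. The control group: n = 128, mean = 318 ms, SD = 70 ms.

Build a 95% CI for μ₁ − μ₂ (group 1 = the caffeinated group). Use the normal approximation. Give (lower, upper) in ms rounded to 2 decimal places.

(-24.72, 6.72)

Per-group SEs: s₁/√n₁ = 55/√116 = 5.1066, s₂/√n₂ = 70/√128 = 6.1872.
Unpooled SE of the difference: √(26.07736356 + 38.28144384) = 8.0224.
Margin of error = z* · SE = 1.960 × 8.0224 = 15.7239.
x̄₁ − x̄₂ = 309 − 318 = -9.0000.
CI: -9.0000 ± 15.7239 = (-24.72, 6.72).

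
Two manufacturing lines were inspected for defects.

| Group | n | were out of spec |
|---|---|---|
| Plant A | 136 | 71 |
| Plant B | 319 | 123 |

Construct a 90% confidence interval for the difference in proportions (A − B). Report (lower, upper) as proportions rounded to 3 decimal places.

p̂₁ = 71/136 = 0.5221 and p̂₂ = 123/319 = 0.3856.
SE₁ = √(p̂₁(1−p̂₁)/n₁) = √(0.5221·0.4779/136) = 0.04283; SE₂ = √(0.3856·0.6144/319) = 0.02725.
Independent samples: SE of the difference = √(SE₁² + SE₂²) = √(0.0018344089 + 0.0007425625) = 0.05076.
z* for 90% confidence is 1.645, so the margin of error is 1.645 × 0.05076 = 0.08350.
Point estimate p̂₁ − p̂₂ = 0.5221 − 0.3856 = 0.1365.
0.1365 ± 0.08350 → (0.053, 0.220).

(0.053, 0.220)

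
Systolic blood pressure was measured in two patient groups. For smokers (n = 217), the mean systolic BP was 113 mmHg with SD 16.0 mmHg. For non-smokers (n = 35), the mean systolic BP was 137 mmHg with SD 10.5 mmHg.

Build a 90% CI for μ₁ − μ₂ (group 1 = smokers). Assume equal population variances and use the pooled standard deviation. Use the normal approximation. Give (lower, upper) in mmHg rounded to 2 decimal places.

(-28.60, -19.40)

Pooled variance s_p² = [216·16.0² + 34·10.5²] / (217+35−2) = 236.1780, so s_p = 15.3681.
SE_diff = s_p·√(1/n₁ + 1/n₂) = 15.3681·√(1/217 + 1/35) = 2.7993.
z* = 1.645; margin = 1.645 × 2.7993 = 4.6048.
Difference = 113 − 137 = -24.0000.
-24.0000 ± 4.6048 → (-28.60, -19.40).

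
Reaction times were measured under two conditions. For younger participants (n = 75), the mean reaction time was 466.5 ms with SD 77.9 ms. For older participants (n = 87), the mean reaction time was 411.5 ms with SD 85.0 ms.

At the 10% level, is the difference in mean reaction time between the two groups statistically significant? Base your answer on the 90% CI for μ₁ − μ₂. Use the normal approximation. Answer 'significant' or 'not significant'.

significant

Standard errors of each mean: 77.9/√75 = 8.9951 and 85.0/√87 = 9.1130.
SE(x̄₁ − x̄₂) = √(8.9951² + 9.1130²) = 12.8046 for independent samples with unequal variances.
With z* = 1.645, the margin is 1.645 × 12.8046 = 21.0636.
x̄₁ − x̄₂ = 466.5 − 411.5 = 55.0000; the interval is 55.0000 ± 21.0636 = (33.9364, 76.0636).
The interval (33.9364, 76.0636) does not contain 0, so the difference is significant.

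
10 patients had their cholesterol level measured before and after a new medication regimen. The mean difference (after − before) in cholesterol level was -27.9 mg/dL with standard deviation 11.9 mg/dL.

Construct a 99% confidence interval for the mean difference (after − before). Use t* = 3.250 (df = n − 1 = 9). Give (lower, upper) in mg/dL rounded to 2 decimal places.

Paired design: SE = s_d/√n = 11.9/√10 = 3.7631.
t* = 3.250; margin of error = 3.250 × 3.7631 = 12.2301.
-27.9 ± 12.2301 → (-40.13, -15.67).

(-40.13, -15.67)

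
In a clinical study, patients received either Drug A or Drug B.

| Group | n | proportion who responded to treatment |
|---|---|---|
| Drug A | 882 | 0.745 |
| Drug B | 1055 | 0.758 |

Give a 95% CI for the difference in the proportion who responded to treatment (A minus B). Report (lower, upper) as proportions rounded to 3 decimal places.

(-0.052, 0.026)

Each SE is √(p̂(1−p̂)/n): √(0.7450·0.2550/882) = 0.01468 and √(0.7580·0.2420/1055) = 0.01319.
SE(p̂₁ − p̂₂) = √(SE₁² + SE₂²) = √(0.0002155024 + 0.0001739761) = 0.01974, since the two samples are independent.
At 95% confidence z* = 1.960; margin = 1.960 × 0.01974 = 0.03869.
The difference is 0.7450 − 0.7580 = -0.0130, so the interval is -0.0130 ± 0.03869 = (-0.052, 0.026).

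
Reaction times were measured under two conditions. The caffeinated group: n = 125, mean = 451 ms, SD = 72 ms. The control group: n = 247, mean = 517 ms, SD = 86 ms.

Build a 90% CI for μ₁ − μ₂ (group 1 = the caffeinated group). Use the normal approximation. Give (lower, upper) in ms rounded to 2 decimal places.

SE₁ = s₁/√n₁ = 72/√125 = 6.4399; SE₂ = 86/√247 = 5.4720.
Independent samples, unequal variances: SE_diff = √(SE₁² + SE₂²) = √(41.47231201 + 29.942784) = 8.4507.
z* = 1.645, so margin of error = 1.645 × 8.4507 = 13.9014.
Difference in means = 451 − 517 = -66.0000.
-66.0000 ± 13.9014 → (-79.90, -52.10).

(-79.90, -52.10)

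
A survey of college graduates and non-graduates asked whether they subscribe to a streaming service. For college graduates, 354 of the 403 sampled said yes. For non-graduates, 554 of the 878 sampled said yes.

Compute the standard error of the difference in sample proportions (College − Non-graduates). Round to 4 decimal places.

Sample proportions: 354/403 = 0.8784, 554/878 = 0.6310.
Each SE is √(p̂(1−p̂)/n): √(0.8784·0.1216/403) = 0.01628 and √(0.6310·0.3690/878) = 0.01628.
SE(p̂₁ − p̂₂) = √(SE₁² + SE₂²) = √(0.0002650384 + 0.0002650384) = 0.02302, since the two samples are independent.

0.0230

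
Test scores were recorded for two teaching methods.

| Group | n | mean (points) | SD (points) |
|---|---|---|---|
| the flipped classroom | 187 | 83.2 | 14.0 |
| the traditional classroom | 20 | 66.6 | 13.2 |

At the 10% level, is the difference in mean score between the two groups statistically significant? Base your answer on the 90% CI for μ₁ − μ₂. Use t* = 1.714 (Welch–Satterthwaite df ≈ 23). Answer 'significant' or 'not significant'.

significant

Standard errors of each mean: 14.0/√187 = 1.0238 and 13.2/√20 = 2.9516.
SE(x̄₁ − x̄₂) = √(1.0238² + 2.9516²) = 3.1241 for independent samples with unequal variances.
With t* = 1.714, the margin is 1.714 × 3.1241 = 5.3547.
x̄₁ − x̄₂ = 83.2 − 66.6 = 16.6000; the interval is 16.6000 ± 5.3547 = (11.2453, 21.9547).
The interval (11.2453, 21.9547) does not contain 0, so the difference is significant.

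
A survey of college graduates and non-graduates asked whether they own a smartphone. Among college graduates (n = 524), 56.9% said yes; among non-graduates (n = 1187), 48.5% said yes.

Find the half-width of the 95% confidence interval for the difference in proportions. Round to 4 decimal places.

SE₁ = √(p̂₁(1−p̂₁)/n₁) = √(0.5690·0.4310/524) = 0.02163; SE₂ = √(0.4850·0.5150/1187) = 0.01451.
Independent samples: SE of the difference = √(SE₁² + SE₂²) = √(0.0004678569 + 0.0002105401) = 0.02605.
z* for 95% confidence is 1.960, so the margin of error is 1.960 × 0.02605 = 0.05106.

0.0511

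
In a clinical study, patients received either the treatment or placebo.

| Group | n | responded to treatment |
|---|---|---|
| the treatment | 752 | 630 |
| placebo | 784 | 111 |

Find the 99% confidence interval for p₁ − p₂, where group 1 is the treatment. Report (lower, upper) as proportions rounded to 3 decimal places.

First, p̂₁ = 630/752 = 0.8378; p̂₂ = 111/784 = 0.1416.
The two standard errors are √(0.8378×0.1622/752) = 0.01344 and √(0.1416×0.8584/784) = 0.01245.
Because the samples are independent, SE_diff = √(0.01344² + 0.01245²) = 0.01832.
Using z* = 2.576 for 99%, ME = 2.576 × 0.01832 = 0.04719.
p̂₁ − p̂₂ = 0.6962; interval 0.6962 ± 0.04719 gives (0.649, 0.743).

(0.649, 0.743)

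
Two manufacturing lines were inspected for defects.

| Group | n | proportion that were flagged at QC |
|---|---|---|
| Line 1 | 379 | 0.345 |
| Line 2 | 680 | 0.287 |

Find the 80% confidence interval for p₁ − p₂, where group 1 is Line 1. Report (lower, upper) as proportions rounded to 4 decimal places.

(0.0196, 0.0964)

SE₁ = √(p̂₁(1−p̂₁)/n₁) = √(0.3450·0.6550/379) = 0.02442; SE₂ = √(0.2870·0.7130/680) = 0.01735.
Independent samples: SE of the difference = √(SE₁² + SE₂²) = √(0.0005963364 + 0.0003010225) = 0.02996.
z* for 80% confidence is 1.282, so the margin of error is 1.282 × 0.02996 = 0.03841.
Point estimate p̂₁ − p̂₂ = 0.3450 − 0.2870 = 0.0580.
0.0580 ± 0.03841 → (0.0196, 0.0964).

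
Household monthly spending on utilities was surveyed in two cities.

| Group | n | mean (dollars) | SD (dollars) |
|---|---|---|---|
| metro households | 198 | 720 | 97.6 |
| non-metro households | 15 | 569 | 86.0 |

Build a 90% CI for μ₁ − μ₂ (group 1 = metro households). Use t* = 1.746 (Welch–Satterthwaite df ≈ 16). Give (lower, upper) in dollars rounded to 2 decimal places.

SE₁ = s₁/√n₁ = 97.6/√198 = 6.9361; SE₂ = 86.0/√15 = 22.2051.
Independent samples, unequal variances: SE_diff = √(SE₁² + SE₂²) = √(48.10948321 + 493.06646601) = 23.2632.
t* = 1.746, so margin of error = 1.746 × 23.2632 = 40.6175.
Difference in means = 720 − 569 = 151.0000.
151.0000 ± 40.6175 → (110.38, 191.62).

(110.38, 191.62)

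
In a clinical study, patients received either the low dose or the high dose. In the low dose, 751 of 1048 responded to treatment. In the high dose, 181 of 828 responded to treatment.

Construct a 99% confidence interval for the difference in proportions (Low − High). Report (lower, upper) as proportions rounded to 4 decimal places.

(0.4465, 0.5495)

p̂₁ = 751/1048 = 0.7166 and p̂₂ = 181/828 = 0.2186.
SE₁ = √(p̂₁(1−p̂₁)/n₁) = √(0.7166·0.2834/1048) = 0.01392; SE₂ = √(0.2186·0.7814/828) = 0.01436.
Independent samples: SE of the difference = √(SE₁² + SE₂²) = √(0.0001937664 + 0.0002062096) = 0.02000.
z* for 99% confidence is 2.576, so the margin of error is 2.576 × 0.02000 = 0.05152.
Point estimate p̂₁ − p̂₂ = 0.7166 − 0.2186 = 0.4980.
0.4980 ± 0.05152 → (0.4465, 0.5495).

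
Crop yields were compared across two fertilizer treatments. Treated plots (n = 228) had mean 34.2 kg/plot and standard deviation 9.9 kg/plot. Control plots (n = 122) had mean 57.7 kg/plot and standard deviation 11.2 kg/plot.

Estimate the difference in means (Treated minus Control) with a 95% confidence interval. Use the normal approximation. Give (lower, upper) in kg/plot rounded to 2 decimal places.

(-25.87, -21.13)

SE₁ = s₁/√n₁ = 9.9/√228 = 0.6556; SE₂ = 11.2/√122 = 1.0140.
Independent samples, unequal variances: SE_diff = √(SE₁² + SE₂²) = √(0.42981136 + 1.028196) = 1.2075.
z* = 1.960, so margin of error = 1.960 × 1.2075 = 2.3667.
Difference in means = 34.2 − 57.7 = -23.5000.
-23.5000 ± 2.3667 → (-25.87, -21.13).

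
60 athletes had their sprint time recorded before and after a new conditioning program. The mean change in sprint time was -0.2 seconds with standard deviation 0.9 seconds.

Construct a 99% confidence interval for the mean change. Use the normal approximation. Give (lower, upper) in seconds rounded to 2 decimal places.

(-0.50, 0.10)

Paired design: SE = s_d/√n = 0.9/√60 = 0.1162.
z* = 2.576; margin of error = 2.576 × 0.1162 = 0.2993.
-0.2 ± 0.2993 → (-0.50, 0.10).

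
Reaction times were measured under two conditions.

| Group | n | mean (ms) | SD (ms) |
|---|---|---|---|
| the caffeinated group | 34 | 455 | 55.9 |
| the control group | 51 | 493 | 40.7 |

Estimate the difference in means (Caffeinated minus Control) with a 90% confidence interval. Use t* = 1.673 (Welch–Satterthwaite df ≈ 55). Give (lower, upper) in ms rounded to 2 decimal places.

(-56.66, -19.34)

Standard errors of each mean: 55.9/√34 = 9.5868 and 40.7/√51 = 5.6991.
SE(x̄₁ − x̄₂) = √(9.5868² + 5.6991²) = 11.1529 for independent samples with unequal variances.
With t* = 1.673, the margin is 1.673 × 11.1529 = 18.6588.
x̄₁ − x̄₂ = 455 − 493 = -38.0000; the interval is -38.0000 ± 18.6588 = (-56.66, -19.34).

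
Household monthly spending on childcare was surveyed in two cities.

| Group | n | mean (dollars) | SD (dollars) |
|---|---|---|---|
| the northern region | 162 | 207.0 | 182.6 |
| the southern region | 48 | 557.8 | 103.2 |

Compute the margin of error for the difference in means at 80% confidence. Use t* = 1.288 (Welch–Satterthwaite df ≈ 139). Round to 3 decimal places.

Per-group SEs: s₁/√n₁ = 182.6/√162 = 14.3464, s₂/√n₂ = 103.2/√48 = 14.8956.
Unpooled SE of the difference: √(205.81919296 + 221.87889936) = 20.6809.
Margin of error = t* · SE = 1.288 × 20.6809 = 26.6370.

26.637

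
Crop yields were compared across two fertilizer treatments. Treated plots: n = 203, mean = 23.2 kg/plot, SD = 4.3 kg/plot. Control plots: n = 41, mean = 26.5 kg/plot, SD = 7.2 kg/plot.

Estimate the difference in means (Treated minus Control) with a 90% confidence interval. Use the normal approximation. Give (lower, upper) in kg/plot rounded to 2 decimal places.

Standard errors of each mean: 4.3/√203 = 0.3018 and 7.2/√41 = 1.1245.
SE(x̄₁ − x̄₂) = √(0.3018² + 1.1245²) = 1.1643 for independent samples with unequal variances.
With z* = 1.645, the margin is 1.645 × 1.1643 = 1.9153.
x̄₁ − x̄₂ = 23.2 − 26.5 = -3.3000; the interval is -3.3000 ± 1.9153 = (-5.22, -1.38).

(-5.22, -1.38)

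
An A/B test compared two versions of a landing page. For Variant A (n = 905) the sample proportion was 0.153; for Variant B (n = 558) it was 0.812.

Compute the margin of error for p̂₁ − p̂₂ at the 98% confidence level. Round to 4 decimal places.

The two standard errors are √(0.1530×0.8470/905) = 0.01197 and √(0.8120×0.1880/558) = 0.01654.
Because the samples are independent, SE_diff = √(0.01197² + 0.01654²) = 0.02042.
Using z* = 2.326 for 98%, ME = 2.326 × 0.02042 = 0.04750.

0.0475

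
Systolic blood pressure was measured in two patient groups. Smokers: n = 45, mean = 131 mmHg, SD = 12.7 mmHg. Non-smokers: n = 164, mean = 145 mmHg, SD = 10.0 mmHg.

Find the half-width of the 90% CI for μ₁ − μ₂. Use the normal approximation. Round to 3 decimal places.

3.369

Per-group SEs: s₁/√n₁ = 12.7/√45 = 1.8932, s₂/√n₂ = 10.0/√164 = 0.7809.
Unpooled SE of the difference: √(3.58420624 + 0.60980481) = 2.0479.
Margin of error = z* · SE = 1.645 × 2.0479 = 3.3688.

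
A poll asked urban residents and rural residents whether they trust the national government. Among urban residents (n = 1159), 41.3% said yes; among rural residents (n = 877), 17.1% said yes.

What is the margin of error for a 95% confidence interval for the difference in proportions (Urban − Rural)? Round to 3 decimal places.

SE₁ = √(p̂₁(1−p̂₁)/n₁) = √(0.4130·0.5870/1159) = 0.01446; SE₂ = √(0.1710·0.8290/877) = 0.01271.
Independent samples: SE of the difference = √(SE₁² + SE₂²) = √(0.0002090916 + 0.0001615441) = 0.01925.
z* for 95% confidence is 1.960, so the margin of error is 1.960 × 0.01925 = 0.03773.

0.038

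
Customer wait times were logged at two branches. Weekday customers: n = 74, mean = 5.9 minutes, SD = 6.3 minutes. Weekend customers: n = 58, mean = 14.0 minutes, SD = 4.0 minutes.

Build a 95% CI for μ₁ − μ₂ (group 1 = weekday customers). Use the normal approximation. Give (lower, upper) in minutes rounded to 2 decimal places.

(-9.87, -6.33)

Per-group SEs: s₁/√n₁ = 6.3/√74 = 0.7324, s₂/√n₂ = 4.0/√58 = 0.5252.
Unpooled SE of the difference: √(0.53640976 + 0.27583504) = 0.9012.
Margin of error = z* · SE = 1.960 × 0.9012 = 1.7664.
x̄₁ − x̄₂ = 5.9 − 14.0 = -8.1000.
CI: -8.1000 ± 1.7664 = (-9.87, -6.33).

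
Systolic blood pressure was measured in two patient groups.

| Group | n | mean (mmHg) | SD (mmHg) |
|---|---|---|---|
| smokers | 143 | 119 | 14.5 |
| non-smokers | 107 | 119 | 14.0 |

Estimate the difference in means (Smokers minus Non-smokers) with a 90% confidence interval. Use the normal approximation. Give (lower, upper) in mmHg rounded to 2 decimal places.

(-2.99, 2.99)

Standard errors of each mean: 14.5/√143 = 1.2126 and 14.0/√107 = 1.3534.
SE(x̄₁ − x̄₂) = √(1.2126² + 1.3534²) = 1.8172 for independent samples with unequal variances.
With z* = 1.645, the margin is 1.645 × 1.8172 = 2.9893.
x̄₁ − x̄₂ = 119 − 119 = 0.0000; the interval is 0.0000 ± 2.9893 = (-2.99, 2.99).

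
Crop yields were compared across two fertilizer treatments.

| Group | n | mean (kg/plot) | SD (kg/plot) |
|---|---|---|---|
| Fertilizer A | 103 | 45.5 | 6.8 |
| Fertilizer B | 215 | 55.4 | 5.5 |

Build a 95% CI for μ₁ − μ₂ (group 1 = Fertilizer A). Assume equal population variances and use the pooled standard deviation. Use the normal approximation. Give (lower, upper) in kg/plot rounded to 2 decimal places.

(-11.30, -8.50)

s_p = √[((n₁−1)s₁² + (n₂−1)s₂²)/(n₁+n₂−2)] = √[(102·6.8² + 214·5.5²)/316] = 5.9507.
SE = 5.9507·√(1/103 + 1/215) = 0.7131.
With z* = 1.960, margin = 1.960 × 0.7131 = 1.3977.
x̄₁ − x̄₂ = 45.5 − 55.4 = -9.9000; interval -9.9000 ± 1.3977 = (-11.30, -8.50).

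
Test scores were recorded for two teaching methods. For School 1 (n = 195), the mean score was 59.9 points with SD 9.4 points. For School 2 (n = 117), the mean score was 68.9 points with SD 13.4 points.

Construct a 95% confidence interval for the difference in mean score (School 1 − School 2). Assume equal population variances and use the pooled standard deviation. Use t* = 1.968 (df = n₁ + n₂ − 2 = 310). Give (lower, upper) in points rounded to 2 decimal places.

(-11.55, -6.45)

s_p = √[((n₁−1)s₁² + (n₂−1)s₂²)/(n₁+n₂−2)] = √[(194·9.4² + 116·13.4²)/310] = 11.0674.
SE = 11.0674·√(1/195 + 1/117) = 1.2942.
With t* = 1.968, margin = 1.968 × 1.2942 = 2.5470.
x̄₁ − x̄₂ = 59.9 − 68.9 = -9.0000; interval -9.0000 ± 2.5470 = (-11.55, -6.45).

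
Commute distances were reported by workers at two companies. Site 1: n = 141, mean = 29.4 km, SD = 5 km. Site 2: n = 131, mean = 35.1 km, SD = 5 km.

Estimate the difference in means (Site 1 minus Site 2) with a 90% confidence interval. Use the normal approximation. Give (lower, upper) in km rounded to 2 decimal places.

SE₁ = s₁/√n₁ = 5/√141 = 0.4211; SE₂ = 5/√131 = 0.4369.
Independent samples, unequal variances: SE_diff = √(SE₁² + SE₂²) = √(0.17732521 + 0.19088161) = 0.6068.
z* = 1.645, so margin of error = 1.645 × 0.6068 = 0.9982.
Difference in means = 29.4 − 35.1 = -5.7000.
-5.7000 ± 0.9982 → (-6.70, -4.70).

(-6.70, -4.70)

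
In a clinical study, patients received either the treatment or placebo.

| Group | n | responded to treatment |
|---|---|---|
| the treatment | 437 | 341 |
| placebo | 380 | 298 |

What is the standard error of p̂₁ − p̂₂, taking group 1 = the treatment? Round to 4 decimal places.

0.0289

First, p̂₁ = 341/437 = 0.7803; p̂₂ = 298/380 = 0.7842.
The two standard errors are √(0.7803×0.2197/437) = 0.01981 and √(0.7842×0.2158/380) = 0.02110.
Because the samples are independent, SE_diff = √(0.01981² + 0.02110²) = 0.02894.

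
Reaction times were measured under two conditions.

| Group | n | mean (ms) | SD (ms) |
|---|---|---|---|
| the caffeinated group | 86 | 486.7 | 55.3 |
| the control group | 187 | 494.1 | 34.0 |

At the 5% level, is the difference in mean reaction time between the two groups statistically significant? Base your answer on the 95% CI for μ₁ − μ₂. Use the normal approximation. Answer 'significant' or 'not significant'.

Standard errors of each mean: 55.3/√86 = 5.9632 and 34.0/√187 = 2.4863.
SE(x̄₁ − x̄₂) = √(5.9632² + 2.4863²) = 6.4608 for independent samples with unequal variances.
With z* = 1.960, the margin is 1.960 × 6.4608 = 12.6632.
x̄₁ − x̄₂ = 486.7 − 494.1 = -7.4000; the interval is -7.4000 ± 12.6632 = (-20.0632, 5.2632).
The interval (-20.0632, 5.2632) contains 0, so the difference is not significant.

not significant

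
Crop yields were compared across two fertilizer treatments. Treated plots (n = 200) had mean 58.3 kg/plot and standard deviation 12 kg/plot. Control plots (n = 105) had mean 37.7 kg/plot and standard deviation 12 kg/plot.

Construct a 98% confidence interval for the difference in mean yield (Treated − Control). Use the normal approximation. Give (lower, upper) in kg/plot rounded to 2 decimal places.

SE₁ = s₁/√n₁ = 12/√200 = 0.8485; SE₂ = 12/√105 = 1.1711.
Independent samples, unequal variances: SE_diff = √(SE₁² + SE₂²) = √(0.71995225 + 1.37147521) = 1.4462.
z* = 2.326, so margin of error = 2.326 × 1.4462 = 3.3639.
Difference in means = 58.3 − 37.7 = 20.6000.
20.6000 ± 3.3639 → (17.24, 23.96).

(17.24, 23.96)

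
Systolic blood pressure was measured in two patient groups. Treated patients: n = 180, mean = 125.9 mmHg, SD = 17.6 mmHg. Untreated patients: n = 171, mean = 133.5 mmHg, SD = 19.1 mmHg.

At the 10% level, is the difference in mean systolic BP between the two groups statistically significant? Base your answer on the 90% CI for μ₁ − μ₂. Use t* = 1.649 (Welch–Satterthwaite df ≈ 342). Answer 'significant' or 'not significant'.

Standard errors of each mean: 17.6/√180 = 1.3118 and 19.1/√171 = 1.4606.
SE(x̄₁ − x̄₂) = √(1.3118² + 1.4606²) = 1.9632 for independent samples with unequal variances.
With t* = 1.649, the margin is 1.649 × 1.9632 = 3.2373.
x̄₁ − x̄₂ = 125.9 − 133.5 = -7.6000; the interval is -7.6000 ± 3.2373 = (-10.8373, -4.3627).
The interval (-10.8373, -4.3627) does not contain 0, so the difference is significant.

significant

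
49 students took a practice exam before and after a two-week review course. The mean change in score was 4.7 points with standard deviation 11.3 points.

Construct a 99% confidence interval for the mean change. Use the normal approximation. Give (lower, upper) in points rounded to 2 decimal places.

(0.54, 8.86)

Paired design: SE = s_d/√n = 11.3/√49 = 1.6143.
z* = 2.576; margin of error = 2.576 × 1.6143 = 4.1584.
4.7 ± 4.1584 → (0.54, 8.86).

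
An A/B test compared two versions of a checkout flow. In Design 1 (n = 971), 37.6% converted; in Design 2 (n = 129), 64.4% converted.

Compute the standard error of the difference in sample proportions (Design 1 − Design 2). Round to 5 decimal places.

0.04493

The two standard errors are √(0.3760×0.6240/971) = 0.01554 and √(0.6440×0.3560/129) = 0.04216.
Because the samples are independent, SE_diff = √(0.01554² + 0.04216²) = 0.04493.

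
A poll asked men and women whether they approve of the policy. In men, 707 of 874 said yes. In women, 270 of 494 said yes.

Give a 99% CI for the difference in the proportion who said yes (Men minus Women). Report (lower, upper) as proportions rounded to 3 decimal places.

(0.195, 0.329)

First, p̂₁ = 707/874 = 0.8089; p̂₂ = 270/494 = 0.5466.
The two standard errors are √(0.8089×0.1911/874) = 0.01330 and √(0.5466×0.4534/494) = 0.02240.
Because the samples are independent, SE_diff = √(0.01330² + 0.02240²) = 0.02605.
Using z* = 2.576 for 99%, ME = 2.576 × 0.02605 = 0.06710.
p̂₁ − p̂₂ = 0.2623; interval 0.2623 ± 0.06710 gives (0.195, 0.329).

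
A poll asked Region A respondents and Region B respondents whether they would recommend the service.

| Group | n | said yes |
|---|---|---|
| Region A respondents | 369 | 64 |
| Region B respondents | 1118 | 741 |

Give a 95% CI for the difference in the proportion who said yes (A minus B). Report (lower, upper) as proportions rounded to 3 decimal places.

(-0.537, -0.442)

First, p̂₁ = 64/369 = 0.1734; p̂₂ = 741/1118 = 0.6628.
The two standard errors are √(0.1734×0.8266/369) = 0.01971 and √(0.6628×0.3372/1118) = 0.01414.
Because the samples are independent, SE_diff = √(0.01971² + 0.01414²) = 0.02426.
Using z* = 1.960 for 95%, ME = 1.960 × 0.02426 = 0.04755.
p̂₁ − p̂₂ = -0.4894; interval -0.4894 ± 0.04755 gives (-0.537, -0.442).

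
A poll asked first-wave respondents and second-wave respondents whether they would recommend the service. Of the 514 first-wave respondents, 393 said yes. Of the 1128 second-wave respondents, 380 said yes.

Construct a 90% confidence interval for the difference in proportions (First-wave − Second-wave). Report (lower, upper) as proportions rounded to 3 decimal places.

First, p̂₁ = 393/514 = 0.7646; p̂₂ = 380/1128 = 0.3369.
The two standard errors are √(0.7646×0.2354/514) = 0.01871 and √(0.3369×0.6631/1128) = 0.01407.
Because the samples are independent, SE_diff = √(0.01871² + 0.01407²) = 0.02341.
Using z* = 1.645 for 90%, ME = 1.645 × 0.02341 = 0.03851.
p̂₁ − p̂₂ = 0.4277; interval 0.4277 ± 0.03851 gives (0.389, 0.466).

(0.389, 0.466)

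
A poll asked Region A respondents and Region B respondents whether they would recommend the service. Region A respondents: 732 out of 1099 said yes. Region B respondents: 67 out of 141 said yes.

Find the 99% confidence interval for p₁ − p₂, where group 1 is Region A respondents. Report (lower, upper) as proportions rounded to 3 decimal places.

(0.077, 0.305)

p̂₁ = 732/1099 = 0.6661 and p̂₂ = 67/141 = 0.4752.
SE₁ = √(p̂₁(1−p̂₁)/n₁) = √(0.6661·0.3339/1099) = 0.01423; SE₂ = √(0.4752·0.5248/141) = 0.04206.
Independent samples: SE of the difference = √(SE₁² + SE₂²) = √(0.0002024929 + 0.0017690436) = 0.04440.
z* for 99% confidence is 2.576, so the margin of error is 2.576 × 0.04440 = 0.11437.
Point estimate p̂₁ − p̂₂ = 0.6661 − 0.4752 = 0.1909.
0.1909 ± 0.11437 → (0.077, 0.305).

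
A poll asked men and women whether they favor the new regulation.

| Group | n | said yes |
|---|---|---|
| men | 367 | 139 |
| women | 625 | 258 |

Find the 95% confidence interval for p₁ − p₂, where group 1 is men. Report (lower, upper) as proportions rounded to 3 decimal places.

Sample proportions: 139/367 = 0.3787, 258/625 = 0.4128.
Each SE is √(p̂(1−p̂)/n): √(0.3787·0.6213/367) = 0.02532 and √(0.4128·0.5872/625) = 0.01969.
SE(p̂₁ − p̂₂) = √(SE₁² + SE₂²) = √(0.0006411024 + 0.0003876961) = 0.03207, since the two samples are independent.
At 95% confidence z* = 1.960; margin = 1.960 × 0.03207 = 0.06286.
The difference is 0.3787 − 0.4128 = -0.0341, so the interval is -0.0341 ± 0.06286 = (-0.097, 0.029).

(-0.097, 0.029)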